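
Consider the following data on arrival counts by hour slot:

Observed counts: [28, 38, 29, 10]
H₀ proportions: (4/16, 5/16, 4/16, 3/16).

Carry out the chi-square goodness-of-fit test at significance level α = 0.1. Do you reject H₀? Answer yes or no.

n = 105; E_i = n·p_i = [26.25, 32.81, 26.25, 19.69]
χ² = (28−26.25)²/26.25 + (38−32.81)²/32.81 + (29−26.25)²/26.25 + (10−19.69)²/19.69 = 5.9917
df = 3
p-value (upper-tail) = 0.11201
At α=0.1: p ≥ α → fail to reject H₀

reject H₀: no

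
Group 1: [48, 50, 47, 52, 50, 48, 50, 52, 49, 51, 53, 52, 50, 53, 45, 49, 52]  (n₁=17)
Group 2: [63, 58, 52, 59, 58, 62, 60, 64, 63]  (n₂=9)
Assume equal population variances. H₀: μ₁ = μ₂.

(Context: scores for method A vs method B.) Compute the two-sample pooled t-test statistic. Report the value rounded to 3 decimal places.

test statistic = -8.479

x̄₁=50.059, s₁=2.221, n₁=17
x̄₂=59.889, s₂=3.723, n₂=9
s_p² = [16·2.221² + 8·3.723²]/24 = 7.9096
SE = √(s_p²·(1/17+1/9)) = 1.1594
t = (50.059−59.889)/1.1594 = -8.4789
df = 24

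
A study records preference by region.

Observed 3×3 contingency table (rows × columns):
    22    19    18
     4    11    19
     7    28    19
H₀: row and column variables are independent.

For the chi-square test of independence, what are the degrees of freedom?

degrees of freedom = 4

df = (r−1)(c−1) = (3−1)·(3−1) = 4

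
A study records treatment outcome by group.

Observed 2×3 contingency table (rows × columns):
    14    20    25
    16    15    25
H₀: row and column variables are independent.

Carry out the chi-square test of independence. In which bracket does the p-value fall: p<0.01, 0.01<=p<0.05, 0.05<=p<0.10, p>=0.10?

Row totals [59, 56], col totals [30, 35, 50], n=115
χ² = (14−15.39)²/15.39 + (20−17.96)²/17.96 + (25−25.65)²/25.65 + (16−14.61)²/14.61 + (15−17.04)²/17.04 + (25−24.35)²/24.35 = 0.7699
df = 2
p-value (upper-tail) = 0.68049
→ bracket: p>=0.10

p-value bracket: p>=0.10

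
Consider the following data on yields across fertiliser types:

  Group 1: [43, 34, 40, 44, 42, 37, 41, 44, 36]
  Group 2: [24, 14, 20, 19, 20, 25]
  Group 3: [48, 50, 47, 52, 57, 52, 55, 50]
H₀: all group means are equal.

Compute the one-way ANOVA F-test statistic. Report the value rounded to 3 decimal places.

test statistic = 125.958

Group means [40.11, 20.33, 51.38], grand mean 38.870
SSB = Σnᵢ(x̄ᵢ−x̄)² = 3326.511; SSW = ΣΣ(x−x̄ᵢ)² = 264.097
MSB = 3326.511/2 = 1663.2557; MSW = 264.097/20 = 13.2049
F = MSB/MSW = 125.9578
df = (2, 20)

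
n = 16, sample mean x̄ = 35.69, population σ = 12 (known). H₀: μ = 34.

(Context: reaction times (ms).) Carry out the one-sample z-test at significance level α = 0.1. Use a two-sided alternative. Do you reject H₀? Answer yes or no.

reject H₀: no

SE = σ/√n = 12/√16 = 3.0000
z = (x̄−μ₀)/SE = (35.69−34)/3.0000 = 0.5633
p-value (two-sided) = 0.57321
At α=0.1: p ≥ α → fail to reject H₀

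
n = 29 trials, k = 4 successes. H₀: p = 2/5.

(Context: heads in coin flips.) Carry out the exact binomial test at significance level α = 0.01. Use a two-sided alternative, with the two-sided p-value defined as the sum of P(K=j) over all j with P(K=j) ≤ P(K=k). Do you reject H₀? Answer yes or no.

reject H₀: yes

Exact binomial: n=29, k=4, p₀=2/5=0.4000
P(X=j) = C(n,j)·p₀^j·(1−p₀)^(n−j); p = Σ P(X=j) over j with P(X=j) ≤ P(X=4)
p-value (two-sided) = 0.00372
At α=0.01: p < α → reject H₀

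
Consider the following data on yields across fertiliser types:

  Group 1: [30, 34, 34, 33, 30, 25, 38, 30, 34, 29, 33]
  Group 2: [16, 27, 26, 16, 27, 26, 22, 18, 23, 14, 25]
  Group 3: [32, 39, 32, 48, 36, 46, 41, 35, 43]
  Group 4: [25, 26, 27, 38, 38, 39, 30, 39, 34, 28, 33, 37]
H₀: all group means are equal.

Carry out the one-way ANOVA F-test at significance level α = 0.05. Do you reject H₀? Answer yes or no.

reject H₀: yes

Group means [31.82, 21.82, 39.11, 32.83], grand mean 31.070
SSB = Σnᵢ(x̄ᵢ−x̄)² = 1566.962; SSW = ΣΣ(x−x̄ᵢ)² = 957.828
MSB = 1566.962/3 = 522.3208; MSW = 957.828/39 = 24.5597
F = MSB/MSW = 21.2674
df = (3, 39)
p-value (upper-tail) = 0.00000
At α=0.05: p < α → reject H₀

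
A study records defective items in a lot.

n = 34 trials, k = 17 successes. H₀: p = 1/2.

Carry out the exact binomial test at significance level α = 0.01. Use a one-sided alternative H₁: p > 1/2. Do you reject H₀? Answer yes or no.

Exact binomial: n=34, k=17, p₀=1/2=0.5000
P(X≥17) from Σ C(n,i)·p₀^i·(1−p₀)^(n−i)
p-value (one-sided, H₁ greater) = 0.56792
At α=0.01: p ≥ α → fail to reject H₀

reject H₀: no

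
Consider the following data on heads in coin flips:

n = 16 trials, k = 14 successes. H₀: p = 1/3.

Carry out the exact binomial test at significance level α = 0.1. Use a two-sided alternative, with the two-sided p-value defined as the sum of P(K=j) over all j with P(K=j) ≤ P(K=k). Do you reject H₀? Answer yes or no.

Exact binomial: n=16, k=14, p₀=1/3=0.3333
P(X=j) = C(n,j)·p₀^j·(1−p₀)^(n−j); p = Σ P(X=j) over j with P(X=j) ≤ P(X=14)
p-value (two-sided) = 0.00001
At α=0.1: p < α → reject H₀

reject H₀: yes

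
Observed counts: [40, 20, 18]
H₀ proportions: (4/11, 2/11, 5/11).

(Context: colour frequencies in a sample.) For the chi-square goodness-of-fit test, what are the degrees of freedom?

df = k − 1 = 3 − 1 = 2

degrees of freedom = 2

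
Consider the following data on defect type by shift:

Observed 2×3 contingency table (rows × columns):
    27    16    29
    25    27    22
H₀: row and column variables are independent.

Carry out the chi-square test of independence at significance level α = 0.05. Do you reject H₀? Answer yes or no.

reject H₀: no

Row totals [72, 74], col totals [52, 43, 51], n=146
χ² = (27−25.64)²/25.64 + (16−21.21)²/21.21 + (29−25.15)²/25.15 + (25−26.36)²/26.36 + (27−21.79)²/21.79 + (22−25.85)²/25.85 = 3.8250
df = 2
p-value (upper-tail) = 0.14771
At α=0.05: p ≥ α → fail to reject H₀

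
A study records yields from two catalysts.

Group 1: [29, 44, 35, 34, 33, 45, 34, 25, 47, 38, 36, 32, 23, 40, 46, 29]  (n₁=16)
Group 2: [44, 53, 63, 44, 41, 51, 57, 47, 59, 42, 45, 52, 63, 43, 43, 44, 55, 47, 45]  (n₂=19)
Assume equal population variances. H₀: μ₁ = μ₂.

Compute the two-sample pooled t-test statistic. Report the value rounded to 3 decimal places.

x̄₁=35.625, s₁=7.329, n₁=16
x̄₂=49.368, s₂=7.143, n₂=19
s_p² = [15·7.329² + 18·7.143²]/33 = 52.2476
SE = √(s_p²·(1/16+1/19)) = 2.4526
t = (35.625−49.368)/2.4526 = -5.6036
df = 33

test statistic = -5.604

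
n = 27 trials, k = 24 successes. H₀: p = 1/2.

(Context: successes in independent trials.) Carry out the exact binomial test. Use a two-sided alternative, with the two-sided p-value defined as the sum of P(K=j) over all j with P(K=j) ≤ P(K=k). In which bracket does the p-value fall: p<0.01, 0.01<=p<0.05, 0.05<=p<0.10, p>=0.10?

p-value bracket: p<0.01

Exact binomial: n=27, k=24, p₀=1/2=0.5000
P(X=j) = C(n,j)·p₀^j·(1−p₀)^(n−j); p = Σ P(X=j) over j with P(X=j) ≤ P(X=24)
p-value (two-sided) = 0.00005
→ bracket: p<0.01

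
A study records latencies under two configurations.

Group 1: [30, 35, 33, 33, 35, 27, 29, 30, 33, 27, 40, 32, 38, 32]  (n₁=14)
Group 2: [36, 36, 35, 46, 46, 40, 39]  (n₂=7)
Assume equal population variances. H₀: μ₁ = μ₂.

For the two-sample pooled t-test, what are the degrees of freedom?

degrees of freedom = 19

df = n₁ + n₂ − 2 = 14 + 7 − 2 = 19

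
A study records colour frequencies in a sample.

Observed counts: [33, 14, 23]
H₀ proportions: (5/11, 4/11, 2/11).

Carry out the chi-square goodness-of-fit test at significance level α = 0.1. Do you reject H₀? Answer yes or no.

n = 70; E_i = n·p_i = [31.82, 25.45, 12.73]
χ² = (33−31.82)²/31.82 + (14−25.45)²/25.45 + (23−12.73)²/12.73 = 13.4900
df = 2
p-value (upper-tail) = 0.00118
At α=0.1: p < α → reject H₀

reject H₀: yes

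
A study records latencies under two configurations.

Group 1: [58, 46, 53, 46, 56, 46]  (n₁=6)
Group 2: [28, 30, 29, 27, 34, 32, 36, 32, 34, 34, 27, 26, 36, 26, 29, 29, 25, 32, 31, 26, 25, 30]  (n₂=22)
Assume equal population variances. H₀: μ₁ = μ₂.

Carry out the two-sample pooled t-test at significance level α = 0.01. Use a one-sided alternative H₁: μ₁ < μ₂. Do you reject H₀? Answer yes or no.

x̄₁=50.833, s₁=5.529, n₁=6
x̄₂=29.909, s₂=3.490, n₂=22
s_p² = [5·5.529² + 21·3.490²]/26 = 15.7174
SE = √(s_p²·(1/6+1/22)) = 1.8259
t = (50.833−29.909)/1.8259 = 11.4596
df = 26
p-value (one-sided, H₁ less) = 1.00000
At α=0.01: p ≥ α → fail to reject H₀

reject H₀: no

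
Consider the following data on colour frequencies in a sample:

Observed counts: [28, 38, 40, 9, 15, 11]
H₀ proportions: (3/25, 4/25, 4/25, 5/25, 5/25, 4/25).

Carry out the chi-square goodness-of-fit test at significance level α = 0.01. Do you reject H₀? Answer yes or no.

reject H₀: yes

n = 141; E_i = n·p_i = [16.92, 22.56, 22.56, 28.20, 28.20, 22.56]
χ² = (28−16.92)²/16.92 + (38−22.56)²/22.56 + (40−22.56)²/22.56 + (9−28.20)²/28.20 + (15−28.20)²/28.20 + (11−22.56)²/22.56 = 56.4793
df = 5
p-value (upper-tail) = 0.00000
At α=0.01: p < α → reject H₀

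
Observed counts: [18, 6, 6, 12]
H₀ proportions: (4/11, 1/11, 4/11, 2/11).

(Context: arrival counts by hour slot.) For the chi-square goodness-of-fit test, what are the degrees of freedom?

df = k − 1 = 4 − 1 = 3

degrees of freedom = 3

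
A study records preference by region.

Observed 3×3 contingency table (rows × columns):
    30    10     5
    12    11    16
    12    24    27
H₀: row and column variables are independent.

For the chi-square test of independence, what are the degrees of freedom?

df = (r−1)(c−1) = (3−1)·(3−1) = 4

degrees of freedom = 4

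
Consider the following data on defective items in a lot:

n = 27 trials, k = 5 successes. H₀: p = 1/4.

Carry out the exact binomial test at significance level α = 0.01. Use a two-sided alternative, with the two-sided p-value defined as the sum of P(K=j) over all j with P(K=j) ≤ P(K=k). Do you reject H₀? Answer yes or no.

reject H₀: no

Exact binomial: n=27, k=5, p₀=1/4=0.2500
P(X=j) = C(n,j)·p₀^j·(1−p₀)^(n−j); p = Σ P(X=j) over j with P(X=j) ≤ P(X=5)
p-value (two-sided) = 0.51300
At α=0.01: p ≥ α → fail to reject H₀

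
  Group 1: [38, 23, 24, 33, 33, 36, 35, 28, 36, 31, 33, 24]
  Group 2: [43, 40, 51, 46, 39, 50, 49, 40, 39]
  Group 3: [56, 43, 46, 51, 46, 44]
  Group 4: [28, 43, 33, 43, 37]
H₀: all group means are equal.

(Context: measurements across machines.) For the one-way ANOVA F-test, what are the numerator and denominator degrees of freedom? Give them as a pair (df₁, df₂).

k = 4 groups, N = 32 total
df = (k−1, N−k) = (4−1, 32−4) = (3, 28)

degrees of freedom = [3, 28]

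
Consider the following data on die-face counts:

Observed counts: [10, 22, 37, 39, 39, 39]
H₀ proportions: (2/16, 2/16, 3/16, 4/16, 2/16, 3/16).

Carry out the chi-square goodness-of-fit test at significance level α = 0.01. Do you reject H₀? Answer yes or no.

n = 186; E_i = n·p_i = [23.25, 23.25, 34.88, 46.50, 23.25, 34.88]
χ² = (10−23.25)²/23.25 + (22−23.25)²/23.25 + (37−34.88)²/34.88 + (39−46.50)²/46.50 + (39−23.25)²/23.25 + (39−34.88)²/34.88 = 20.1147
df = 5
p-value (upper-tail) = 0.00119
At α=0.01: p < α → reject H₀

reject H₀: yes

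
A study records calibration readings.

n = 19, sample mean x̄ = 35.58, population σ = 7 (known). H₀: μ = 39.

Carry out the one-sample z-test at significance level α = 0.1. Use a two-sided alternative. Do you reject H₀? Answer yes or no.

reject H₀: yes

SE = σ/√n = 7/√19 = 1.6059
z = (x̄−μ₀)/SE = (35.58−39)/1.6059 = -2.1296
p-value (two-sided) = 0.03320
At α=0.1: p < α → reject H₀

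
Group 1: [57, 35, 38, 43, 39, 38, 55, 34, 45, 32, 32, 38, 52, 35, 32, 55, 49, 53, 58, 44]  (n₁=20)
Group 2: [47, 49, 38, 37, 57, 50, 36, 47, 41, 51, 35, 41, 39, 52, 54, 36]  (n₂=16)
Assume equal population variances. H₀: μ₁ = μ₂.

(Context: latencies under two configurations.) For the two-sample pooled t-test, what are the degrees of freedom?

df = n₁ + n₂ − 2 = 20 + 16 − 2 = 34

degrees of freedom = 34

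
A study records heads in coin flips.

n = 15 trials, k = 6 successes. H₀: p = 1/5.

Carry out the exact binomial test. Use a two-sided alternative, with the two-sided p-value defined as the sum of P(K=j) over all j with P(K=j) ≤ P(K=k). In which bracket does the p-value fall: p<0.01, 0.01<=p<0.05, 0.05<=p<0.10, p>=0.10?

Exact binomial: n=15, k=6, p₀=1/5=0.2000
P(X=j) = C(n,j)·p₀^j·(1−p₀)^(n−j); p = Σ P(X=j) over j with P(X=j) ≤ P(X=6)
p-value (two-sided) = 0.09624
→ bracket: 0.05<=p<0.10

p-value bracket: 0.05<=p<0.10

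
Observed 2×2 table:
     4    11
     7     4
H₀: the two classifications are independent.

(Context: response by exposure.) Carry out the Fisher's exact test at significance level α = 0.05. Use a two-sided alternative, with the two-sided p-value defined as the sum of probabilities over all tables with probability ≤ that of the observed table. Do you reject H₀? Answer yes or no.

Margins: r₁=15, r₂=11, c₁=11, c₂=15, n=26
p_obs = C(15,4)·C(11,7)/C(26,11); sum pmf over tables with pmf ≤ p_obs
p-value (two-sided) = 0.10887
At α=0.05: p ≥ α → fail to reject H₀

reject H₀: no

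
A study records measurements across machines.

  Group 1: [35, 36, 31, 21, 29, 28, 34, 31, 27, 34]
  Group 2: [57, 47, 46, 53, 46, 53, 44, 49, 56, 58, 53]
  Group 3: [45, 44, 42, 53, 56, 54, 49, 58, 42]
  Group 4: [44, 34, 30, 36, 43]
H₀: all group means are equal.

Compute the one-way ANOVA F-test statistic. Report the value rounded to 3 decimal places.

Group means [30.60, 51.09, 49.22, 37.40], grand mean 42.800
SSB = Σnᵢ(x̄ᵢ−x̄)² = 2761.535; SSW = ΣΣ(x−x̄ᵢ)² = 880.065
MSB = 2761.535/3 = 920.5118; MSW = 880.065/31 = 28.3892
F = MSB/MSW = 32.4247
df = (3, 31)

test statistic = 32.425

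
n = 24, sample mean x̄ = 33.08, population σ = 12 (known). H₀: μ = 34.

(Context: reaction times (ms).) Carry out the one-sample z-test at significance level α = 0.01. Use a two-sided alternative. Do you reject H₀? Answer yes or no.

reject H₀: no

SE = σ/√n = 12/√24 = 2.4495
z = (x̄−μ₀)/SE = (33.08−34)/2.4495 = -0.3756
p-value (two-sided) = 0.70722
At α=0.01: p ≥ α → fail to reject H₀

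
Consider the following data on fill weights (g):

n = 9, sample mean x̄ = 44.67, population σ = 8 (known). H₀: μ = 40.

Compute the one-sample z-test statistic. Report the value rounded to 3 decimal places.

SE = σ/√n = 8/√9 = 2.6667
z = (x̄−μ₀)/SE = (44.67−40)/2.6667 = 1.7513

test statistic = 1.751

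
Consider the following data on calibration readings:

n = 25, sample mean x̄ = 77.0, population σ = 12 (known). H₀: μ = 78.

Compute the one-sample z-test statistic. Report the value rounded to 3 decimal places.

test statistic = -0.417

SE = σ/√n = 12/√25 = 2.4000
z = (x̄−μ₀)/SE = (77.0−78)/2.4000 = -0.4167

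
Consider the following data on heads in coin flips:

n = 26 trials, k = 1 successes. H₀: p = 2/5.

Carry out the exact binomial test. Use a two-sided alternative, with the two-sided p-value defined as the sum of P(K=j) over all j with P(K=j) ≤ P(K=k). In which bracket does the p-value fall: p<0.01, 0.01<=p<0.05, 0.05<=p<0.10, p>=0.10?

Exact binomial: n=26, k=1, p₀=2/5=0.4000
P(X=j) = C(n,j)·p₀^j·(1−p₀)^(n−j); p = Σ P(X=j) over j with P(X=j) ≤ P(X=1)
p-value (two-sided) = 0.00006
→ bracket: p<0.01

p-value bracket: p<0.01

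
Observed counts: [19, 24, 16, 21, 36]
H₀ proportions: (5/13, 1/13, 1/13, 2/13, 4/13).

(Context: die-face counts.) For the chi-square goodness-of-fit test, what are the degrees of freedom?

degrees of freedom = 4

df = k − 1 = 5 − 1 = 4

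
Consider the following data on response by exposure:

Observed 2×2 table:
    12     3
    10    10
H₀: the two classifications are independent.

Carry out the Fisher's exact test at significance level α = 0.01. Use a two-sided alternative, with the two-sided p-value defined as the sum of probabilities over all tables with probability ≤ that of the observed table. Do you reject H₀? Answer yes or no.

Margins: r₁=15, r₂=20, c₁=22, c₂=13, n=35
p_obs = C(15,12)·C(20,10)/C(35,22); sum pmf over tables with pmf ≤ p_obs
p-value (two-sided) = 0.08914
At α=0.01: p ≥ α → fail to reject H₀

reject H₀: no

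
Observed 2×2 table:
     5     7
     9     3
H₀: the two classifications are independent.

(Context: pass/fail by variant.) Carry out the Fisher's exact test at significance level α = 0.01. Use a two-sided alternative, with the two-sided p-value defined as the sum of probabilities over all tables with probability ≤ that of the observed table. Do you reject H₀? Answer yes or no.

Margins: r₁=12, r₂=12, c₁=14, c₂=10, n=24
p_obs = C(12,5)·C(12,9)/C(24,14); sum pmf over tables with pmf ≤ p_obs
p-value (two-sided) = 0.21376
At α=0.01: p ≥ α → fail to reject H₀

reject H₀: no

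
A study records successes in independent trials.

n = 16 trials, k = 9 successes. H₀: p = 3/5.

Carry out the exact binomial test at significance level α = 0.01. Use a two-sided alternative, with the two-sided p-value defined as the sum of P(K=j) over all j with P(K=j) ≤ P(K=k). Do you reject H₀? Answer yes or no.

Exact binomial: n=16, k=9, p₀=3/5=0.6000
P(X=j) = C(n,j)·p₀^j·(1−p₀)^(n−j); p = Σ P(X=j) over j with P(X=j) ≤ P(X=9)
p-value (two-sided) = 0.80167
At α=0.01: p ≥ α → fail to reject H₀

reject H₀: no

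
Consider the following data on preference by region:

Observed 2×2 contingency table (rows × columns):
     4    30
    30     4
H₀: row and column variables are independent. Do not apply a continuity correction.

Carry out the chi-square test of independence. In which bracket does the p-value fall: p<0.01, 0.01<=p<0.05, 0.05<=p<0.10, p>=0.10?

p-value bracket: p<0.01

Row totals [34, 34], col totals [34, 34], n=68
χ² = (4−17.00)²/17.00 + (30−17.00)²/17.00 + (30−17.00)²/17.00 + (4−17.00)²/17.00 = 39.7647
df = 1
p-value (upper-tail) = 0.00000
→ bracket: p<0.01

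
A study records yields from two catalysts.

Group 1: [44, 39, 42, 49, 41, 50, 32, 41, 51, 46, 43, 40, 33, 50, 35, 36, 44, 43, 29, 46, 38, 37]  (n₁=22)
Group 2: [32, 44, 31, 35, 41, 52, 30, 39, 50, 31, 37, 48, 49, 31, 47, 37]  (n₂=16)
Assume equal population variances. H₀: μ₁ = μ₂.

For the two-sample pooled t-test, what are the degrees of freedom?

df = n₁ + n₂ − 2 = 22 + 16 − 2 = 36

degrees of freedom = 36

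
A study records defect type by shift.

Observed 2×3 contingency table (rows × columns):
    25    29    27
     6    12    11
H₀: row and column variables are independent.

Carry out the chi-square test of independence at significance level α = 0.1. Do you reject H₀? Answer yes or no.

Row totals [81, 29], col totals [31, 41, 38], n=110
χ² = (25−22.83)²/22.83 + (29−30.19)²/30.19 + (27−27.98)²/27.98 + (6−8.17)²/8.17 + (12−10.81)²/10.81 + (11−10.02)²/10.02 = 1.0933
df = 2
p-value (upper-tail) = 0.57889
At α=0.1: p ≥ α → fail to reject H₀

reject H₀: no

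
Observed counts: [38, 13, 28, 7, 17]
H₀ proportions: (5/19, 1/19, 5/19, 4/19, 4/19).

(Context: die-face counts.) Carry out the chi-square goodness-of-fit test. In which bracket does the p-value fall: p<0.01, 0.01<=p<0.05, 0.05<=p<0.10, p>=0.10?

p-value bracket: p<0.01

n = 103; E_i = n·p_i = [27.11, 5.42, 27.11, 21.68, 21.68]
χ² = (38−27.11)²/27.11 + (13−5.42)²/5.42 + (28−27.11)²/27.11 + (7−21.68)²/21.68 + (17−21.68)²/21.68 = 25.9602
df = 4
p-value (upper-tail) = 0.00003
→ bracket: p<0.01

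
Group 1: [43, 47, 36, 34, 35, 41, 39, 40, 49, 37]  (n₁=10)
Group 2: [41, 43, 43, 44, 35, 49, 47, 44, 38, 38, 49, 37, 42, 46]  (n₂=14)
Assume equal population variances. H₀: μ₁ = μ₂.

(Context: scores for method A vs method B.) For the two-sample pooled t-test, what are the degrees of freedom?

degrees of freedom = 22

df = n₁ + n₂ − 2 = 10 + 14 − 2 = 22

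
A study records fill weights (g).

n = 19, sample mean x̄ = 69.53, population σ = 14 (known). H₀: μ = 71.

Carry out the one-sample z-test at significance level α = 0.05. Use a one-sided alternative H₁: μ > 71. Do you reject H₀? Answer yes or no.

reject H₀: no

SE = σ/√n = 14/√19 = 3.2118
z = (x̄−μ₀)/SE = (69.53−71)/3.2118 = -0.4577
p-value (one-sided, H₁ greater) = 0.67641
At α=0.05: p ≥ α → fail to reject H₀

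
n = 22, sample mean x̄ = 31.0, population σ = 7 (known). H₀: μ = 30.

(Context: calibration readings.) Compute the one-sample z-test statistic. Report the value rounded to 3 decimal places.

test statistic = 0.670

SE = σ/√n = 7/√22 = 1.4924
z = (x̄−μ₀)/SE = (31.0−30)/1.4924 = 0.6701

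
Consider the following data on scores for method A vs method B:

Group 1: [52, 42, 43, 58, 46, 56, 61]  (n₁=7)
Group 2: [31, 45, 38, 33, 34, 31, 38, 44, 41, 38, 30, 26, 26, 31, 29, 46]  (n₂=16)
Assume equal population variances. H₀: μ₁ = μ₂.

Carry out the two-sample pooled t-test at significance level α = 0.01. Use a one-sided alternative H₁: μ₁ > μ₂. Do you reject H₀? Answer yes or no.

reject H₀: yes

x̄₁=51.143, s₁=7.581, n₁=7
x̄₂=35.062, s₂=6.537, n₂=16
s_p² = [6·7.581² + 15·6.537²]/21 = 46.9426
SE = √(s_p²·(1/7+1/16)) = 3.1048
t = (51.143−35.062)/3.1048 = 5.1791
df = 21
p-value (one-sided, H₁ greater) = 0.00002
At α=0.01: p < α → reject H₀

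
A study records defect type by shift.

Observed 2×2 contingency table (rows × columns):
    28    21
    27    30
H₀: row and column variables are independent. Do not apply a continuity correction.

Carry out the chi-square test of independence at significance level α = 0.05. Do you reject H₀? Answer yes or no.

reject H₀: no

Row totals [49, 57], col totals [55, 51], n=106
χ² = (28−25.42)²/25.42 + (21−23.58)²/23.58 + (27−29.58)²/29.58 + (30−27.42)²/27.42 = 1.0084
df = 1
p-value (upper-tail) = 0.31529
At α=0.05: p ≥ α → fail to reject H₀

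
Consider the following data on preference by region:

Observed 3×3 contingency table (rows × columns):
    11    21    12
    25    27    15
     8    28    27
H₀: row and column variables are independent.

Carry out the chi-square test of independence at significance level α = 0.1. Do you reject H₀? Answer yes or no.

Row totals [44, 67, 63], col totals [44, 76, 54], n=174
χ² = (11−11.13)²/11.13 + (21−19.22)²/19.22 + (12−13.66)²/13.66 + (25−16.94)²/16.94 + (27−29.26)²/29.26 + (15−20.79)²/20.79 + (8−15.93)²/15.93 + (28−27.52)²/27.52 + (27−19.55)²/19.55 = 12.7826
df = 4
p-value (upper-tail) = 0.01239
At α=0.1: p < α → reject H₀

reject H₀: yes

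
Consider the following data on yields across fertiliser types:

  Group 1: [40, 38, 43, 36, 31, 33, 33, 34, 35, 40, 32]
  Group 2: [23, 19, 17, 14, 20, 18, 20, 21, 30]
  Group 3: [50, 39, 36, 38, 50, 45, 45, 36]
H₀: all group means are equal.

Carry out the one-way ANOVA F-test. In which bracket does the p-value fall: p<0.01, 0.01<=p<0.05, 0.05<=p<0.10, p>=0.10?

p-value bracket: p<0.01

Group means [35.91, 20.22, 42.38], grand mean 32.714
SSB = Σnᵢ(x̄ᵢ−x̄)² = 2263.375; SSW = ΣΣ(x−x̄ᵢ)² = 550.340
MSB = 2263.375/2 = 1131.6873; MSW = 550.340/25 = 22.0136
F = MSB/MSW = 51.4086
df = (2, 25)
p-value (upper-tail) = 0.00000
→ bracket: p<0.01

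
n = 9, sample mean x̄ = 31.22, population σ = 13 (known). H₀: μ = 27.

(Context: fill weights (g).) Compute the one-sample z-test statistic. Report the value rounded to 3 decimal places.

test statistic = 0.974

SE = σ/√n = 13/√9 = 4.3333
z = (x̄−μ₀)/SE = (31.22−27)/4.3333 = 0.9738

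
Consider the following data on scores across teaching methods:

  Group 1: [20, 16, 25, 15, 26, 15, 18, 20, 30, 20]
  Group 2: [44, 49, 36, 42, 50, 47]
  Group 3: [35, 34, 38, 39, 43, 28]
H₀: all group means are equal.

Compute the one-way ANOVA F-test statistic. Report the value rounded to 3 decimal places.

test statistic = 45.716

Group means [20.50, 44.67, 36.17], grand mean 31.364
SSB = Σnᵢ(x̄ᵢ−x̄)² = 2380.424; SSW = ΣΣ(x−x̄ᵢ)² = 494.667
MSB = 2380.424/2 = 1190.2121; MSW = 494.667/19 = 26.0351
F = MSB/MSW = 45.7157
df = (2, 19)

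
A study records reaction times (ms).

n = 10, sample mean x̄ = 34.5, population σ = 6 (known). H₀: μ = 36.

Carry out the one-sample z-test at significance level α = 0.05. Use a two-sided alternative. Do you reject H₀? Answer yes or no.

SE = σ/√n = 6/√10 = 1.8974
z = (x̄−μ₀)/SE = (34.5−36)/1.8974 = -0.7906
p-value (two-sided) = 0.42920
At α=0.05: p ≥ α → fail to reject H₀

reject H₀: no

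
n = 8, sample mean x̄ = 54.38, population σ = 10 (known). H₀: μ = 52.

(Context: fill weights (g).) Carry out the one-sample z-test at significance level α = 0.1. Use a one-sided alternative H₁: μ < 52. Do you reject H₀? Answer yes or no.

SE = σ/√n = 10/√8 = 3.5355
z = (x̄−μ₀)/SE = (54.38−52)/3.5355 = 0.6732
p-value (one-sided, H₁ less) = 0.74958
At α=0.1: p ≥ α → fail to reject H₀

reject H₀: no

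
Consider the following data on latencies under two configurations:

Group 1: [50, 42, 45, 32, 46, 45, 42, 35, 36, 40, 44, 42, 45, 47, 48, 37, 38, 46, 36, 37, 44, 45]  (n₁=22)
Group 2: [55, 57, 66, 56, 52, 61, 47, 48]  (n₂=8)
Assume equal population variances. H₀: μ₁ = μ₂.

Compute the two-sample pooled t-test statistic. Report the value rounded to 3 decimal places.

test statistic = -6.141

x̄₁=41.909, s₁=4.839, n₁=22
x̄₂=55.250, s₂=6.364, n₂=8
s_p² = [21·4.839² + 7·6.364²]/28 = 27.6899
SE = √(s_p²·(1/22+1/8)) = 2.1725
t = (41.909−55.250)/2.1725 = -6.1407
df = 28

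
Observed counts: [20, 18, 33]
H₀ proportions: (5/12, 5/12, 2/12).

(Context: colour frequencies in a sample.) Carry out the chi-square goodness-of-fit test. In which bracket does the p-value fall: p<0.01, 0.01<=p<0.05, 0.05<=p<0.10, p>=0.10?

n = 71; E_i = n·p_i = [29.58, 29.58, 11.83]
χ² = (20−29.58)²/29.58 + (18−29.58)²/29.58 + (33−11.83)²/11.83 = 45.5014
df = 2
p-value (upper-tail) = 0.00000
→ bracket: p<0.01

p-value bracket: p<0.01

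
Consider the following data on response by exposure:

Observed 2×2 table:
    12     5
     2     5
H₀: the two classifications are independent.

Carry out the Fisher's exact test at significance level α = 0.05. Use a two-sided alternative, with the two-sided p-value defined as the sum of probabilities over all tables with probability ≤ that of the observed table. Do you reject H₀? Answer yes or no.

reject H₀: no

Margins: r₁=17, r₂=7, c₁=14, c₂=10, n=24
p_obs = C(17,12)·C(7,2)/C(24,14); sum pmf over tables with pmf ≤ p_obs
p-value (two-sided) = 0.08501
At α=0.05: p ≥ α → fail to reject H₀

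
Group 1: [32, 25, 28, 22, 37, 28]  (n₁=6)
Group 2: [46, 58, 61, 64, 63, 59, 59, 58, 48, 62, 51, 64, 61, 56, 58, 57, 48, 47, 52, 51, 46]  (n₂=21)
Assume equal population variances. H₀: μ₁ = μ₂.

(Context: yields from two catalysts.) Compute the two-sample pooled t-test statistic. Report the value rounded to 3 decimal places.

test statistic = -9.689

x̄₁=28.667, s₁=5.279, n₁=6
x̄₂=55.667, s₂=6.191, n₂=21
s_p² = [5·5.279² + 20·6.191²]/25 = 36.2400
SE = √(s_p²·(1/6+1/21)) = 2.7867
t = (28.667−55.667)/2.7867 = -9.6889
df = 25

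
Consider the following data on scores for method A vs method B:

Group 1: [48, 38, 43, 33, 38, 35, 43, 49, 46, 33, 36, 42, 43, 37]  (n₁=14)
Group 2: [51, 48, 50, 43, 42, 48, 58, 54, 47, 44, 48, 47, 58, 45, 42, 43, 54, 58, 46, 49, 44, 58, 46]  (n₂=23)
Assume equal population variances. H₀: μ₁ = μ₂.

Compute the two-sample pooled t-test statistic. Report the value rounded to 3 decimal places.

x̄₁=40.286, s₁=5.312, n₁=14
x̄₂=48.826, s₂=5.408, n₂=23
s_p² = [13·5.312² + 22·5.408²]/35 = 28.8618
SE = √(s_p²·(1/14+1/23)) = 1.8211
t = (40.286−48.826)/1.8211 = -4.6897
df = 35

test statistic = -4.690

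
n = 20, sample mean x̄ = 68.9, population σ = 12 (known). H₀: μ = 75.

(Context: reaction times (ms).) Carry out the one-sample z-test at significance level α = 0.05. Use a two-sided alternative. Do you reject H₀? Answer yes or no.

reject H₀: yes

SE = σ/√n = 12/√20 = 2.6833
z = (x̄−μ₀)/SE = (68.9−75)/2.6833 = -2.2733
p-value (two-sided) = 0.02301
At α=0.05: p < α → reject H₀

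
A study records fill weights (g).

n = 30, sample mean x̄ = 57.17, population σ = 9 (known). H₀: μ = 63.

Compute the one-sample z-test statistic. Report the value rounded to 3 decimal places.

SE = σ/√n = 9/√30 = 1.6432
z = (x̄−μ₀)/SE = (57.17−63)/1.6432 = -3.5480

test statistic = -3.548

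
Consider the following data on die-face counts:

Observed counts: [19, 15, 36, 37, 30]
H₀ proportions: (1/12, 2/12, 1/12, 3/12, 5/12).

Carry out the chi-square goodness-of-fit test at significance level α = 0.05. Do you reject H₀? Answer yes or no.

n = 137; E_i = n·p_i = [11.42, 22.83, 11.42, 34.25, 57.08]
χ² = (19−11.42)²/11.42 + (15−22.83)²/22.83 + (36−11.42)²/11.42 + (37−34.25)²/34.25 + (30−57.08)²/57.08 = 73.7299
df = 4
p-value (upper-tail) = 0.00000
At α=0.05: p < α → reject H₀

reject H₀: yes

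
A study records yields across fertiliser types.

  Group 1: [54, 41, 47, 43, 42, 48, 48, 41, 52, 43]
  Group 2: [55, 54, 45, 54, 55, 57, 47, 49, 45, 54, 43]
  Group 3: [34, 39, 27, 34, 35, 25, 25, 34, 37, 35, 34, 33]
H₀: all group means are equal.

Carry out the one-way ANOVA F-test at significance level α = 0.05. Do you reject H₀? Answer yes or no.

reject H₀: yes

Group means [45.90, 50.73, 32.67], grand mean 42.697
SSB = Σnᵢ(x̄ᵢ−x̄)² = 2019.221; SSW = ΣΣ(x−x̄ᵢ)² = 669.748
MSB = 2019.221/2 = 1009.6106; MSW = 669.748/30 = 22.3249
F = MSB/MSW = 45.2234
df = (2, 30)
p-value (upper-tail) = 0.00000
At α=0.05: p < α → reject H₀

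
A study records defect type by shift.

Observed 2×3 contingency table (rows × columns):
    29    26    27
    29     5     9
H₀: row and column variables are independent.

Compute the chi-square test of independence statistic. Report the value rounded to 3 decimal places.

Row totals [82, 43], col totals [58, 31, 36], n=125
χ² = (29−38.05)²/38.05 + (26−20.34)²/20.34 + (27−23.62)²/23.62 + (29−19.95)²/19.95 + (5−10.66)²/10.66 + (9−12.38)²/12.38 = 12.2503
df = 2

test statistic = 12.250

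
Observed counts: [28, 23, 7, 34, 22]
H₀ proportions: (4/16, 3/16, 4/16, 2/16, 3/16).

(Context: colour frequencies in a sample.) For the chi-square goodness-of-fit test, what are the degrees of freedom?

df = k − 1 = 5 − 1 = 4

degrees of freedom = 4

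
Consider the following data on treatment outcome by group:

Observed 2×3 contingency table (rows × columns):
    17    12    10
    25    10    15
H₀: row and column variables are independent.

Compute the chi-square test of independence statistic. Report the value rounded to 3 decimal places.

Row totals [39, 50], col totals [42, 22, 25], n=89
χ² = (17−18.40)²/18.40 + (12−9.64)²/9.64 + (10−10.96)²/10.96 + (25−23.60)²/23.60 + (10−12.36)²/12.36 + (15−14.04)²/14.04 = 1.3670
df = 2

test statistic = 1.367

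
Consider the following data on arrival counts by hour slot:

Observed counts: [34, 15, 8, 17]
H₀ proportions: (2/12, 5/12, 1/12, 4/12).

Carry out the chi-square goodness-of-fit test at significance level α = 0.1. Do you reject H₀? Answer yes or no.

n = 74; E_i = n·p_i = [12.33, 30.83, 6.17, 24.67]
χ² = (34−12.33)²/12.33 + (15−30.83)²/30.83 + (8−6.17)²/6.17 + (17−24.67)²/24.67 = 49.1216
df = 3
p-value (upper-tail) = 0.00000
At α=0.1: p < α → reject H₀

reject H₀: yes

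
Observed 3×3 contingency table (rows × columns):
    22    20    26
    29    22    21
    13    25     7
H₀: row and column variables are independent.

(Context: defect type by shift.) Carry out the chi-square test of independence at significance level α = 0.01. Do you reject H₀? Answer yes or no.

reject H₀: no

Row totals [68, 72, 45], col totals [64, 67, 54], n=185
χ² = (22−23.52)²/23.52 + (20−24.63)²/24.63 + (26−19.85)²/19.85 + (29−24.91)²/24.91 + (22−26.08)²/26.08 + (21−21.02)²/21.02 + (13−15.57)²/15.57 + (25−16.30)²/16.30 + (7−13.14)²/13.14 = 12.1200
df = 4
p-value (upper-tail) = 0.01648
At α=0.01: p ≥ α → fail to reject H₀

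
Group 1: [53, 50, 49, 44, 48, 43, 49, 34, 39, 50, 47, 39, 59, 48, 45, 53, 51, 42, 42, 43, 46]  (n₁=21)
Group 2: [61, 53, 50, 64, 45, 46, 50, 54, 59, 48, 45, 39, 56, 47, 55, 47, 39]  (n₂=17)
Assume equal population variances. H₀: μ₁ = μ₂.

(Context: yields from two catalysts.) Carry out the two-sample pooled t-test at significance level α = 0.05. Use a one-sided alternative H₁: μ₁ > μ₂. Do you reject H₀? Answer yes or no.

x̄₁=46.381, s₁=5.679, n₁=21
x̄₂=50.471, s₂=7.116, n₂=17
s_p² = [20·5.679² + 16·7.116²]/36 = 40.4219
SE = √(s_p²·(1/21+1/17)) = 2.0743
t = (46.381−50.471)/2.0743 = -1.9716
df = 36
p-value (one-sided, H₁ greater) = 0.97181
At α=0.05: p ≥ α → fail to reject H₀

reject H₀: no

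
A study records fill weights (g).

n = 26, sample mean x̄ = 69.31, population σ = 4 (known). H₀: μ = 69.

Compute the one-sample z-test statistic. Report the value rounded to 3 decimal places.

test statistic = 0.395

SE = σ/√n = 4/√26 = 0.7845
z = (x̄−μ₀)/SE = (69.31−69)/0.7845 = 0.3952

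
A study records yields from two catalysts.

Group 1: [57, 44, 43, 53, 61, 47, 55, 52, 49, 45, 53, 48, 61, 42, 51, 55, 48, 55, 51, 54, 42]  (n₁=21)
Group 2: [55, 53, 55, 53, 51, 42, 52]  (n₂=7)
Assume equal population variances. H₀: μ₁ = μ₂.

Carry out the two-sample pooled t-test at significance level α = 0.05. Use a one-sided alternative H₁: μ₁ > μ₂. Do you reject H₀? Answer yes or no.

reject H₀: no

x̄₁=50.762, s₁=5.700, n₁=21
x̄₂=51.571, s₂=4.467, n₂=7
s_p² = [20·5.700² + 6·4.467²]/26 = 29.5971
SE = √(s_p²·(1/21+1/7)) = 2.3743
t = (50.762−51.571)/2.3743 = -0.3409
df = 26
p-value (one-sided, H₁ greater) = 0.63206
At α=0.05: p ≥ α → fail to reject H₀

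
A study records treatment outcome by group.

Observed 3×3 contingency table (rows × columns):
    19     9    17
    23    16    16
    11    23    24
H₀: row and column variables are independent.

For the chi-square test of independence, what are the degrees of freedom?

df = (r−1)(c−1) = (3−1)·(3−1) = 4

degrees of freedom = 4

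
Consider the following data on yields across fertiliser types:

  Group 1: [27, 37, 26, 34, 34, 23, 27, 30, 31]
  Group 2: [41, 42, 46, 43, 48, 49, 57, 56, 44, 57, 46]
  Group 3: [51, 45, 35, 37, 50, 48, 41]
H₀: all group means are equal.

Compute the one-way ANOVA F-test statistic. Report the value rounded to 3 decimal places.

test statistic = 26.941

Group means [29.89, 48.09, 43.86], grand mean 40.926
SSB = Σnᵢ(x̄ᵢ−x̄)² = 1721.197; SSW = ΣΣ(x−x̄ᵢ)² = 766.655
MSB = 1721.197/2 = 860.5984; MSW = 766.655/24 = 31.9440
F = MSB/MSW = 26.9409
df = (2, 24)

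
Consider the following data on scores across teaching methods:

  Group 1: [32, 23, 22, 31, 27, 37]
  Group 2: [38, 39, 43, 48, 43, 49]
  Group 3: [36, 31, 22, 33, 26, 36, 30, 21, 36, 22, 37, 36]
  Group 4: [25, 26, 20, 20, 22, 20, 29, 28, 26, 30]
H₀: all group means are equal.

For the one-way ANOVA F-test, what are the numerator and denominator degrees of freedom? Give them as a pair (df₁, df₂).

k = 4 groups, N = 34 total
df = (k−1, N−k) = (4−1, 34−4) = (3, 30)

degrees of freedom = [3, 30]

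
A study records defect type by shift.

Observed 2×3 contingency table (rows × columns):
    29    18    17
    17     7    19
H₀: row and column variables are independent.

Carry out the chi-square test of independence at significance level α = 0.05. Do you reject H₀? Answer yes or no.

Row totals [64, 43], col totals [46, 25, 36], n=107
χ² = (29−27.51)²/27.51 + (18−14.95)²/14.95 + (17−21.53)²/21.53 + (17−18.49)²/18.49 + (7−10.05)²/10.05 + (19−14.47)²/14.47 = 4.1187
df = 2
p-value (upper-tail) = 0.12754
At α=0.05: p ≥ α → fail to reject H₀

reject H₀: no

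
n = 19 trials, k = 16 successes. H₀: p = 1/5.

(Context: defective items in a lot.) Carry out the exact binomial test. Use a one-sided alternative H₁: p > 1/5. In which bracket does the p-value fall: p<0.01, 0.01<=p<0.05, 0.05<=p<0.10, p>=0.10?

Exact binomial: n=19, k=16, p₀=1/5=0.2000
P(X≥16) from Σ C(n,i)·p₀^i·(1−p₀)^(n−i)
p-value (one-sided, H₁ greater) = 0.00000
→ bracket: p<0.01

p-value bracket: p<0.01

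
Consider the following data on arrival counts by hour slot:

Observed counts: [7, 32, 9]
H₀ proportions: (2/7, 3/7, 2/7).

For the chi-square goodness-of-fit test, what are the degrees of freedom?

degrees of freedom = 2

df = k − 1 = 3 − 1 = 2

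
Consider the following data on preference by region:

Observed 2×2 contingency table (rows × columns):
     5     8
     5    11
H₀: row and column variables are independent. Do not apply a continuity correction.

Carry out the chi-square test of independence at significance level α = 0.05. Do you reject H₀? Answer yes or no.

reject H₀: no

Row totals [13, 16], col totals [10, 19], n=29
χ² = (5−4.48)²/4.48 + (8−8.52)²/8.52 + (5−5.52)²/5.52 + (11−10.48)²/10.48 = 0.1651
df = 1
p-value (upper-tail) = 0.68450
At α=0.05: p ≥ α → fail to reject H₀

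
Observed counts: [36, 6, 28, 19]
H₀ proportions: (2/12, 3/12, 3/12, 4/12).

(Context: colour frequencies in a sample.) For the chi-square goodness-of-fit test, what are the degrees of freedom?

degrees of freedom = 3

df = k − 1 = 4 − 1 = 3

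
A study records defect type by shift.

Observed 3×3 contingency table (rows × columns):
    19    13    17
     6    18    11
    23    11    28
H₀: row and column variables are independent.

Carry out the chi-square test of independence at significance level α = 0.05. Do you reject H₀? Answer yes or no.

Row totals [49, 35, 62], col totals [48, 42, 56], n=146
χ² = (19−16.11)²/16.11 + (13−14.10)²/14.10 + (17−18.79)²/18.79 + (6−11.51)²/11.51 + (18−10.07)²/10.07 + (11−13.42)²/13.42 + (23−20.38)²/20.38 + (11−17.84)²/17.84 + (28−23.78)²/23.78 = 13.8008
df = 4
p-value (upper-tail) = 0.00796
At α=0.05: p < α → reject H₀

reject H₀: yes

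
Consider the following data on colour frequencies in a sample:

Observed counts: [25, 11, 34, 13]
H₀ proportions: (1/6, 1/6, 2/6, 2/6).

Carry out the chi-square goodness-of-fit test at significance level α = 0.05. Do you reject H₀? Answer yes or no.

reject H₀: yes

n = 83; E_i = n·p_i = [13.83, 13.83, 27.67, 27.67]
χ² = (25−13.83)²/13.83 + (11−13.83)²/13.83 + (34−27.67)²/27.67 + (13−27.67)²/27.67 = 18.8193
df = 3
p-value (upper-tail) = 0.00030
At α=0.05: p < α → reject H₀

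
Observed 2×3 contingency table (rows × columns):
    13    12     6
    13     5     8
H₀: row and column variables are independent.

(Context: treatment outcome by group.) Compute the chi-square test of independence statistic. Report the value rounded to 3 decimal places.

Row totals [31, 26], col totals [26, 17, 14], n=57
χ² = (13−14.14)²/14.14 + (12−9.25)²/9.25 + (6−7.61)²/7.61 + (13−11.86)²/11.86 + (5−7.75)²/7.75 + (8−6.39)²/6.39 = 2.7506
df = 2

test statistic = 2.751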